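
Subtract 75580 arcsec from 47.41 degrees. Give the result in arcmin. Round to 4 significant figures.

1585 arcmin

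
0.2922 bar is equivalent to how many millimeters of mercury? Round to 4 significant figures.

219.2 millimeters of mercury

1 bar = 750.062 millimeters of mercury.
So 0.2922 × 750.062 ≈ 219.2 mmHg.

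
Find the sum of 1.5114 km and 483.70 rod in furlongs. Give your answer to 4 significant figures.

1.5114 km = 7.51312 furlong and 483.70 rod = 12.0925 furlong.
7.51312 + 12.0925 ≈ 19.61 furlong.

19.61 furlong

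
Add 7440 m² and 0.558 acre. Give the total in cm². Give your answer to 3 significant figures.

9.70 × 10^7 square centimeters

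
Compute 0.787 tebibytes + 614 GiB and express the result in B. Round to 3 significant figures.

1.52e+12 B

0.787 TiB = 8.65316e+11 B and 614 GiB = 6.59277e+11 B.
8.65316e+11 + 6.59277e+11 ≈ 1.52e+12 B.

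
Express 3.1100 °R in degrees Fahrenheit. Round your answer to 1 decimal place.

-456.6 °F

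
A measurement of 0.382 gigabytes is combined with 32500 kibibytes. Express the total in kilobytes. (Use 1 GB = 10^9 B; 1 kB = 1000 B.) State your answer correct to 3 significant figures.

0.382 GB = 382000 kB and 32500 KiB = 33280.0 kB.
382000 + 33280.0 ≈ 415000 kB.

415000 kilobytes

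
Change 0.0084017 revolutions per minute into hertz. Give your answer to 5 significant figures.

1 rpm = 0.0166667 hertz.
So 0.0084017 × 0.0166667 ≈ 0.00014003 Hz.

0.00014003 Hz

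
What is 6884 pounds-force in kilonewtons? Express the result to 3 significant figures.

1 lbf = 0.00444822 kN.
6884 × 0.00444822 ≈ 30.6 kN.

30.6 kilonewtons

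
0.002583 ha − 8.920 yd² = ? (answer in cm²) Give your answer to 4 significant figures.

183700 square centimeters

0.002583 ha = 258300 cm² and 8.920 yd² = 74582.6 cm².
258300 − 74582.6 ≈ 183700 cm².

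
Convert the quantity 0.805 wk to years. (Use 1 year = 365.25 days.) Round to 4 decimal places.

1 week = 0.0191650 yr.
So 0.805 × 0.0191650 ≈ 0.0154 yr.

0.0154 yr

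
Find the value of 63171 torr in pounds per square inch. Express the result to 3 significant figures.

1220 psi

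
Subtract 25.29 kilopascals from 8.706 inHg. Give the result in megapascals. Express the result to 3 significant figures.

0.00419 megapascals

8.706 inHg = 0.0294819 MPa and 25.29 kPa = 0.0252900 MPa.
0.0294819 − 0.0252900 ≈ 0.00419 MPa.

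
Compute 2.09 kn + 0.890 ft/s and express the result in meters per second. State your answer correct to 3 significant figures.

1.35 meters per second

2.09 kn = 1.07519 m/s and 0.890 ft/s = 0.271272 m/s.
1.07519 + 0.271272 ≈ 1.35 m/s.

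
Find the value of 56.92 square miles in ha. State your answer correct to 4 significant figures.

14740 hectares

1 square mile = 258.999 ha.
Thus 56.92 × 258.999 ≈ 14740 ha.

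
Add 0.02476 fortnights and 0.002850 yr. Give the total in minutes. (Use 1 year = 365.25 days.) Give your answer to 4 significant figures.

0.02476 fortnight = 499.162 min and 0.002850 yr = 1498.99 min.
499.162 + 1498.99 ≈ 1998 min.

1998 minutes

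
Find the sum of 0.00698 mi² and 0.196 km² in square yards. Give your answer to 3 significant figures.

256000 square yards

0.00698 mi² = 21621.2 yd² and 0.196 km² = 234414 yd².
21621.2 + 234414 ≈ 256000 yd².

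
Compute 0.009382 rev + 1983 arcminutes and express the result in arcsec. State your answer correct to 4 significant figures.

131100 arcsec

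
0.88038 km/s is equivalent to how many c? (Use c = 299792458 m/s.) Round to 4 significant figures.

1 kilometer per second = 3.33564 × 10^-6 times the speed of light.
Thus 0.88038 × 3.33564 × 10^-6 ≈ 2.937 × 10^-6 c.

2.937 × 10^-6 c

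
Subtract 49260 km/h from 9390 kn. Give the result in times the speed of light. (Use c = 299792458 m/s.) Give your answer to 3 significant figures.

9390 kn = 1.61133e-5 c and 49260 km/h = 4.56427e-5 c.
1.61133e-5 − 4.56427e-5 ≈ -2.95e-5 c.

-2.95e-5 c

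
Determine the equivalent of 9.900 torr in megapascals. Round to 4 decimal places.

0.0013 MPa

1 torr = 0.000133322 megapascals.
Thus 9.900 × 0.000133322 ≈ 0.0013 MPa.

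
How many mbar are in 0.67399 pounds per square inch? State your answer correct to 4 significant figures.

46.47 millibar

1 pound per square inch = 68.9476 mbar.
So 0.67399 × 68.9476 ≈ 46.47 mbar.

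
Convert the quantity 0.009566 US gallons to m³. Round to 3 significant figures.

3.62e-5 cubic meters

1 US gal = 0.00378541 cubic meters.
0.009566 × 0.00378541 ≈ 3.62e-5 m³.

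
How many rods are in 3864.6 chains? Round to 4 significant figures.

15460 rods

1 chain = 4.00000 rod.
Thus 3864.6 × 4.00000 ≈ 15460 rod.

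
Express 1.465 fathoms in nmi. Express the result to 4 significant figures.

1 fathom = 0.000987473 nmi.
1.465 × 0.000987473 ≈ 0.001447 nmi.

0.001447 nautical miles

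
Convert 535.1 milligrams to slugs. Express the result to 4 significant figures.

3.667 × 10^-5 slug

1 mg = 6.85218 × 10^-8 slug.
So 535.1 × 6.85218 × 10^-8 ≈ 3.667 × 10^-5 slug.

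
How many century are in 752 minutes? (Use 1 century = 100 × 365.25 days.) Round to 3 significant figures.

1.43e-5 centuries

1 min = 1.90129e-8 century.
752 × 1.90129e-8 ≈ 1.43e-5 century.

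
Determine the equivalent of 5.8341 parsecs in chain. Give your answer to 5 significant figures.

8.9488e+15 chain

1 pc = 1.53388e+15 chains.
Then 5.8341 × 1.53388e+15 ≈ 8.9488e+15 chain.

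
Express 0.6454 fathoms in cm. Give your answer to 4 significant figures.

118.0 cm

1 fathom = 182.880 centimeters.
0.6454 × 182.880 ≈ 118.0 cm.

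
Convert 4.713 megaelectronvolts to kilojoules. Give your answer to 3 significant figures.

7.55 × 10^-16 kilojoules

1 megaelectronvolt = 1.60218 × 10^-16 kJ.
So 4.713 × 1.60218 × 10^-16 ≈ 7.55 × 10^-16 kJ.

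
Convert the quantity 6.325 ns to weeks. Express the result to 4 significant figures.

1 ns = 1.65344 × 10^-15 weeks.
Then 6.325 × 1.65344 × 10^-15 ≈ 1.046 × 10^-14 wk.

1.046 × 10^-14 wk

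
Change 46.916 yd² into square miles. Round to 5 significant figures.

1 yd² = 3.22831 × 10^-7 square miles.
So 46.916 × 3.22831 × 10^-7 ≈ 1.5146 × 10^-5 mi².

1.5146 × 10^-5 mi²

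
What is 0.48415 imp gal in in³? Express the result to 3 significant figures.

1 imp gal = 277.419 in³.
Then 0.48415 × 277.419 ≈ 134 in³.

134 in³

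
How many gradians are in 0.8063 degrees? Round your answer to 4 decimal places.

1 degree = 1.11111 gradians.
0.8063 × 1.11111 ≈ 0.8959 grad.

0.8959 grad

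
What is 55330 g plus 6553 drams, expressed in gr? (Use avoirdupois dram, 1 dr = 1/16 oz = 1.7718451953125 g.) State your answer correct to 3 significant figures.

1.03e+6 grains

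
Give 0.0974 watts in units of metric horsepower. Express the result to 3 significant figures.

0.000132 PS

1 watt = 0.00135962 PS.
Thus 0.0974 × 0.00135962 ≈ 0.000132 PS.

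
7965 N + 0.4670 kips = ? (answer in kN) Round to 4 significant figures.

7965 N = 7.96500 kN and 0.4670 kip = 2.07732 kN.
7.96500 + 2.07732 ≈ 10.04 kN.

10.04 kilonewtons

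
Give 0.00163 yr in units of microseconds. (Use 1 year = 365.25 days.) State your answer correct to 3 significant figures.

5.14e+10 microseconds

1 year = 3.15576e+13 μs.
Then 0.00163 × 3.15576e+13 ≈ 5.14e+10 μs.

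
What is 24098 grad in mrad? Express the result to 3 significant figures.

1 gradian = 15.7080 milliradians.
So 24098 × 15.7080 ≈ 379000 mrad.

379000 mrad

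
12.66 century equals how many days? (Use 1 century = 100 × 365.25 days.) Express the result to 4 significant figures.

462400 days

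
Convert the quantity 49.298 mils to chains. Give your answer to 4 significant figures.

6.224 × 10^-5 chain

1 mil = 1.262626 × 10^-6 chain.
49.298 × 1.262626 × 10^-6 ≈ 6.224 × 10^-5 chain.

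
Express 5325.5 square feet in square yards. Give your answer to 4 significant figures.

591.7 yd²

1 square foot = 0.111111 yd².
Thus 5325.5 × 0.111111 ≈ 591.7 yd².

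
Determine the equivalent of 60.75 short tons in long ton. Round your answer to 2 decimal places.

54.24 long ton

1 short ton = 0.892857 long ton.
So 60.75 × 0.892857 ≈ 54.24 long ton.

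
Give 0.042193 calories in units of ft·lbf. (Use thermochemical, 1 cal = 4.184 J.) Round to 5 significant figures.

1 calorie = 3.08596 ft·lbf.
So 0.042193 × 3.08596 ≈ 0.13021 ft·lbf.

0.13021 foot-pounds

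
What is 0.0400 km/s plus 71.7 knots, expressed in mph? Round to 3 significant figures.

172 miles per hour

0.0400 km/s = 89.4775 mph and 71.7 kn = 82.5109 mph.
89.4775 + 82.5109 ≈ 172 mph.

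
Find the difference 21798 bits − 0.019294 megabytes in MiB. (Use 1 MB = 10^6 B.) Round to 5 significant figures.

-0.015802 mebibytes

21798 bit = 0.00259852 MiB and 0.019294 MB = 0.0184002 MiB.
0.00259852 − 0.0184002 ≈ -0.015802 MiB.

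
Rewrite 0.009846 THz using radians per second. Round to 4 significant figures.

6.186 × 10^10 radians per second

1 terahertz = 6.28319 × 10^12 radians per second.
0.009846 × 6.28319 × 10^12 ≈ 6.186 × 10^10 rad/s.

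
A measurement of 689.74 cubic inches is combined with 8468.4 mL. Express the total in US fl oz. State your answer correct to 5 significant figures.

668.54 US fl oz

689.74 in³ = 382.1936 US fl oz and 8468.4 mL = 286.3507 US fl oz.
382.1936 + 286.3507 ≈ 668.54 US fl oz.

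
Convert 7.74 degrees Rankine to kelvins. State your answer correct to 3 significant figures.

°R = K × 9/5.
Applying the formula gives 4.30 K.

4.30 kelvins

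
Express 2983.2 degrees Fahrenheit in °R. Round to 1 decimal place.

°R = °F + 459.67.
Applying the formula gives 3442.9 °R.

3442.9 °R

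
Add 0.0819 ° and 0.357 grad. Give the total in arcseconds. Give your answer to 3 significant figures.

0.0819 ° = 294.840 arcsec and 0.357 grad = 1156.68 arcsec.
294.840 + 1156.68 ≈ 1450 arcsec.

1450 arcseconds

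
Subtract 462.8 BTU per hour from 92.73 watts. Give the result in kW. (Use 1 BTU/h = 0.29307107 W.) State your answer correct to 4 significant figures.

-0.04290 kW

92.73 W = 0.0927300 kW and 462.8 BTU/h = 0.135633 kW.
0.0927300 − 0.135633 ≈ -0.04290 kW.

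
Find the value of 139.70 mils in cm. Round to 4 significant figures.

1 mil = 0.00254000 cm.
So 139.70 × 0.00254000 ≈ 0.3548 cm.

0.3548 centimeters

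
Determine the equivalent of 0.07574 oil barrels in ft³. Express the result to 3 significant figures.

1 oil barrel = 5.61458 cubic feet.
So 0.07574 × 5.61458 ≈ 0.425 ft³.

0.425 cubic feet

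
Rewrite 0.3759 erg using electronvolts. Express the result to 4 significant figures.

2.346 × 10^11 eV

1 erg = 6.24151 × 10^11 eV.
0.3759 × 6.24151 × 10^11 ≈ 2.346 × 10^11 eV.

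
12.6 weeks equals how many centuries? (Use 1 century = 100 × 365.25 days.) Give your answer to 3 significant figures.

0.00241 century

1 week = 0.000191650 centuries.
So 12.6 × 0.000191650 ≈ 0.00241 century.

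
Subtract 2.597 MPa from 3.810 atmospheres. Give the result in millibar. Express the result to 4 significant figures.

-22110 mbar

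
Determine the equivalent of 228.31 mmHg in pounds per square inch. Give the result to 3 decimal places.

1 mmHg = 0.0193368 pounds per square inch.
So 228.31 × 0.0193368 ≈ 4.415 psi.

4.415 pounds per square inch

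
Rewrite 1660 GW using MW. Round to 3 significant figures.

1 GW = 1000.00 megawatts.
Thus 1660 × 1000.00 ≈ 1.66e+6 MW.

1.66e+6 MW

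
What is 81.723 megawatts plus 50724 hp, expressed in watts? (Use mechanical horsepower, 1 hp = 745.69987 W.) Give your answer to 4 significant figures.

81.723 MW = 8.17230 × 10^7 W and 50724 hp = 3.78249 × 10^7 W.
8.17230 × 10^7 + 3.78249 × 10^7 ≈ 1.195 × 10^8 W.

1.195 × 10^8 W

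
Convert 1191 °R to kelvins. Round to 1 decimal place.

661.7 K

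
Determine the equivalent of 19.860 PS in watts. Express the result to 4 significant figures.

1 PS = 735.499 W.
19.860 × 735.499 ≈ 14610 W.

14610 watts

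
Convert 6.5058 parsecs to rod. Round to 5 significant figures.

3.9916 × 10^16 rods

1 pc = 6.13552 × 10^15 rods.
6.5058 × 6.13552 × 10^15 ≈ 3.9916 × 10^16 rod.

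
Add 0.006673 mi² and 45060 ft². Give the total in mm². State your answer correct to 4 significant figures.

0.006673 mi² = 1.72830e+10 mm² and 45060 ft² = 4.18621e+9 mm².
1.72830e+10 + 4.18621e+9 ≈ 2.147e+10 mm².

2.147e+10 square millimeters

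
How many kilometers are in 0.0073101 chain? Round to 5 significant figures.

1 chain = 0.0201168 km.
0.0073101 × 0.0201168 ≈ 0.00014706 km.

0.00014706 km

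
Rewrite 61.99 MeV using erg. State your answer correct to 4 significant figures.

1 MeV = 1.60218 × 10^-6 ergs.
Then 61.99 × 1.60218 × 10^-6 ≈ 9.932 × 10^-5 erg.

9.932 × 10^-5 erg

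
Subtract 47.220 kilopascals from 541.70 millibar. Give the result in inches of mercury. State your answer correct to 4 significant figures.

2.052 inches of mercury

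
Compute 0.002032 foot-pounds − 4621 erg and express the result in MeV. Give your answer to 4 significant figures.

1.431 × 10^10 MeV

0.002032 ft·lbf = 1.71955 × 10^10 MeV and 4621 erg = 2.88420 × 10^9 MeV.
1.71955 × 10^10 − 2.88420 × 10^9 ≈ 1.431 × 10^10 MeV.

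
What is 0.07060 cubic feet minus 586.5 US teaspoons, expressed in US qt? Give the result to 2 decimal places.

0.07060 ft³ = 2.11250 US qt and 586.5 US tsp = 3.05469 US qt.
2.11250 − 3.05469 ≈ -0.94 US qt.

-0.94 US quarts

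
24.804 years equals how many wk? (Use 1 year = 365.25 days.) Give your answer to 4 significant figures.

1294 wk

1 yr = 52.1786 wk.
Thus 24.804 × 52.1786 ≈ 1294 wk.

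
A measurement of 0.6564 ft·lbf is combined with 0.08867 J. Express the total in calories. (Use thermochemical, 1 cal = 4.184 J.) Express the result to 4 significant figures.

0.2339 calories

0.6564 ft·lbf = 0.212705 cal and 0.08867 J = 0.0211926 cal.
0.212705 + 0.0211926 ≈ 0.2339 cal.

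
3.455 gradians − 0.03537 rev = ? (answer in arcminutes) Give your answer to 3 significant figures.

-577 arcmin

3.455 grad = 186.570 arcmin and 0.03537 rev = 763.992 arcmin.
186.570 − 763.992 ≈ -577 arcmin.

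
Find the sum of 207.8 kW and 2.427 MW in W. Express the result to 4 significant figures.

2.635 × 10^6 W

207.8 kW = 207800 W and 2.427 MW = 2.42700 × 10^6 W.
207800 + 2.42700 × 10^6 ≈ 2.635 × 10^6 W.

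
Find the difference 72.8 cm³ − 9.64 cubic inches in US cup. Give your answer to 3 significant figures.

72.8 cm³ = 0.307708 US cup and 9.64 in³ = 0.667706 US cup.
0.307708 − 0.667706 ≈ -0.360 US cup.

-0.360 US cup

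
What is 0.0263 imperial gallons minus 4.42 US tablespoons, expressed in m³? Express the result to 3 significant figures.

5.42 × 10^-5 cubic meters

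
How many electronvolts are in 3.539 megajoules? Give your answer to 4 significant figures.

2.209e+25 electronvolts

1 megajoule = 6.24151e+24 eV.
3.539 × 6.24151e+24 ≈ 2.209e+25 eV.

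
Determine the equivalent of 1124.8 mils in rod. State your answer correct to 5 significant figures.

0.0056808 rod

1 mil = 5.05051 × 10^-6 rod.
Then 1124.8 × 5.05051 × 10^-6 ≈ 0.0056808 rod.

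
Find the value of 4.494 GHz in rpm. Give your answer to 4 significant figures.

2.696 × 10^11 revolutions per minute

1 GHz = 6.00000 × 10^10 rpm.
Thus 4.494 × 6.00000 × 10^10 ≈ 2.696 × 10^11 rpm.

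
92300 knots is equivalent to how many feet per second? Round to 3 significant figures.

1 knot = 1.68781 feet per second.
Then 92300 × 1.68781 ≈ 156000 ft/s.

156000 feet per second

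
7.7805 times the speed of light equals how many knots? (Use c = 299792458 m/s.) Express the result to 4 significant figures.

4.534 × 10^9 kn

1 c = 5.82750 × 10^8 kn.
7.7805 × 5.82750 × 10^8 ≈ 4.534 × 10^9 kn.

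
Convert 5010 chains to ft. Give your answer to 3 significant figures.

331000 ft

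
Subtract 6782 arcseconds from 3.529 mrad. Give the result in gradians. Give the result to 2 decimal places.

3.529 mrad = 0.224663 grad and 6782 arcsec = 2.09321 grad.
0.224663 − 2.09321 ≈ -1.87 grad.

-1.87 gradians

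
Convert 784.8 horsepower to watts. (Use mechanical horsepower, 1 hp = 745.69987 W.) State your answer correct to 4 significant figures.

585200 W

1 horsepower = 745.700 W.
784.8 × 745.700 ≈ 585200 W.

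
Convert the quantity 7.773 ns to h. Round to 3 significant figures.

2.16e-12 hours

1 ns = 2.77778e-13 hours.
Then 7.773 × 2.77778e-13 ≈ 2.16e-12 h.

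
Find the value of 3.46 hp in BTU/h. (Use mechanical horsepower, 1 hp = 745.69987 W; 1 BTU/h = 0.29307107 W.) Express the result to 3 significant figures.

8800 BTU/h

1 horsepower = 2544.43 BTU per hour.
Thus 3.46 × 2544.43 ≈ 8800 BTU/h.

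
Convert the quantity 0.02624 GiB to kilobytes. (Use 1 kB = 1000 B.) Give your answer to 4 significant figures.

28170 kB

1 GiB = 1.07374 × 10^6 kB.
Thus 0.02624 × 1.07374 × 10^6 ≈ 28170 kB.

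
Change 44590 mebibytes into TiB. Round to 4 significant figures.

1 mebibyte = 9.53674 × 10^-7 TiB.
44590 × 9.53674 × 10^-7 ≈ 0.04252 TiB.

0.04252 TiB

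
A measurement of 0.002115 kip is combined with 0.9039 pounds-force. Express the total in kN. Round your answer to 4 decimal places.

0.0134 kN

0.002115 kip = 0.00940799 kN and 0.9039 lbf = 0.00402075 kN.
0.00940799 + 0.00402075 ≈ 0.0134 kN.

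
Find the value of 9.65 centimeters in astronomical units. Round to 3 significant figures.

6.45e-13 au

1 cm = 6.68459e-14 astronomical units.
Thus 9.65 × 6.68459e-14 ≈ 6.45e-13 au.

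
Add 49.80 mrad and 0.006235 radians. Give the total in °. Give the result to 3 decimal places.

3.211 °

49.80 mrad = 2.85333 ° and 0.006235 rad = 0.357239 °.
2.85333 + 0.357239 ≈ 3.211 °.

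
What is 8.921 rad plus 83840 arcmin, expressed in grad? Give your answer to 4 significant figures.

2121 gradians

8.921 rad = 567.928 grad and 83840 arcmin = 1552.59 grad.
567.928 + 1552.59 ≈ 2121 grad.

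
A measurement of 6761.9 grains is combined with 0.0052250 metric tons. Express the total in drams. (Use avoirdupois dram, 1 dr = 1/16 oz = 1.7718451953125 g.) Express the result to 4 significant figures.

3196 dr

6761.9 gr = 247.292 dr and 0.0052250 t = 2948.90 dr.
247.292 + 2948.90 ≈ 3196 dr.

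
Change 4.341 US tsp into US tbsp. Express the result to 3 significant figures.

1 US teaspoon = 0.333333 US tablespoons.
4.341 × 0.333333 ≈ 1.45 US tbsp.

1.45 US tbsp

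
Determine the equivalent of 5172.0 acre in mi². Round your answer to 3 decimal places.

1 acre = 0.00156250 square miles.
Thus 5172.0 × 0.00156250 ≈ 8.081 mi².

8.081 square miles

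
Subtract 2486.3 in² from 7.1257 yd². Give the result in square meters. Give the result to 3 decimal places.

4.354 square meters

7.1257 yd² = 5.95799 m² and 2486.3 in² = 1.60406 m².
5.95799 − 1.60406 ≈ 4.354 m².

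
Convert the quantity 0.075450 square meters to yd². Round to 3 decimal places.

0.090 yd²

1 square meter = 1.19599 square yards.
Thus 0.075450 × 1.19599 ≈ 0.090 yd².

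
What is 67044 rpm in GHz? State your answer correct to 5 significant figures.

1.1174e-6 GHz

1 revolution per minute = 1.66667e-11 gigahertz.
So 67044 × 1.66667e-11 ≈ 1.1174e-6 GHz.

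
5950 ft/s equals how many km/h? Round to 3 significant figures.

6530 kilometers per hour

1 ft/s = 1.09728 km/h.
So 5950 × 1.09728 ≈ 6530 km/h.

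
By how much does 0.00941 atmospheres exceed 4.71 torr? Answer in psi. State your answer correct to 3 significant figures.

0.0472 psi

0.00941 atm = 0.138289 psi and 4.71 torr = 0.0910762 psi.
0.138289 − 0.0910762 ≈ 0.0472 psi.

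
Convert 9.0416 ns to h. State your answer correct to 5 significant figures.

1 nanosecond = 2.77778e-13 h.
So 9.0416 × 2.77778e-13 ≈ 2.5116e-12 h.

2.5116e-12 hours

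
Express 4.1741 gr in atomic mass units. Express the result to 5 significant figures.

1 grain = 3.90228 × 10^22 u.
Then 4.1741 × 3.90228 × 10^22 ≈ 1.6289 × 10^23 u.

1.6289 × 10^23 u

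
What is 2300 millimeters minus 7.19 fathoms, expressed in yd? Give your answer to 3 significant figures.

2300 mm = 2.51531 yd and 7.19 fathom = 14.3800 yd.
2.51531 − 14.3800 ≈ -11.9 yd.

-11.9 yd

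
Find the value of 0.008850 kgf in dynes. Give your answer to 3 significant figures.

8680 dynes

1 kilogram-force = 980665 dyn.
So 0.008850 × 980665 ≈ 8680 dyn.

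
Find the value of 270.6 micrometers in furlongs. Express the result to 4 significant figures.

1 μm = 4.97097 × 10^-9 furlongs.
So 270.6 × 4.97097 × 10^-9 ≈ 1.345 × 10^-6 furlong.

1.345 × 10^-6 furlongs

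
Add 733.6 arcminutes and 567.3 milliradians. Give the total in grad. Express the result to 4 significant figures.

733.6 arcmin = 13.5852 grad and 567.3 mrad = 36.1154 grad.
13.5852 + 36.1154 ≈ 49.70 grad.

49.70 grad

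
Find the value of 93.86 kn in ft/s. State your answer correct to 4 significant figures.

158.4 ft/s

1 knot = 1.68781 ft/s.
So 93.86 × 1.68781 ≈ 158.4 ft/s.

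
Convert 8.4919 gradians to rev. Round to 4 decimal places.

0.0212 revolutions

1 gradian = 0.00250000 rev.
8.4919 × 0.00250000 ≈ 0.0212 rev.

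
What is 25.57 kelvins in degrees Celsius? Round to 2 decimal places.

K = °C + 273.15.
Applying the formula gives -247.58 °C.

-247.58 °C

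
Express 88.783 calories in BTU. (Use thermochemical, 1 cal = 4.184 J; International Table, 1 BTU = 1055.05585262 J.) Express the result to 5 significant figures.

0.35208 BTU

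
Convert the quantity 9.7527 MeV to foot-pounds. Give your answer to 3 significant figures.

1.15 × 10^-12 foot-pounds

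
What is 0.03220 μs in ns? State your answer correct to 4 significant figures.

1 microsecond = 1000.00 nanoseconds.
So 0.03220 × 1000.00 ≈ 32.20 ns.

32.20 nanoseconds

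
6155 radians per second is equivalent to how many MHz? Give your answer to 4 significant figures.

0.0009796 MHz

1 rad/s = 1.59155e-7 MHz.
Then 6155 × 1.59155e-7 ≈ 0.0009796 MHz.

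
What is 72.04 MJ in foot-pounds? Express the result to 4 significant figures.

5.313 × 10^7 foot-pounds

1 megajoule = 737562 foot-pounds.
So 72.04 × 737562 ≈ 5.313 × 10^7 ft·lbf.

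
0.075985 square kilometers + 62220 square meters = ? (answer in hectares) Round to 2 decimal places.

13.82 hectares

0.075985 km² = 7.59850 ha and 62220 m² = 6.22200 ha.
7.59850 + 6.22200 ≈ 13.82 ha.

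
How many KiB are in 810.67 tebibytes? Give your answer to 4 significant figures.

1 tebibyte = 1.073742e+9 KiB.
Then 810.67 × 1.073742e+9 ≈ 8.705e+11 KiB.

8.705e+11 KiB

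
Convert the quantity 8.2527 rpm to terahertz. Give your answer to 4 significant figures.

1.375e-13 terahertz

1 rpm = 1.66667e-14 THz.
So 8.2527 × 1.66667e-14 ≈ 1.375e-13 THz.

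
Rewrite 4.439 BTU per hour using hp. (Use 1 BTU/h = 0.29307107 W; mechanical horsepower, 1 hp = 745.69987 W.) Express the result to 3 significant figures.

0.00174 horsepower

1 BTU/h = 0.000393015 hp.
4.439 × 0.000393015 ≈ 0.00174 hp.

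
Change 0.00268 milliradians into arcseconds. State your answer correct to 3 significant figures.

1 mrad = 206.265 arcseconds.
Then 0.00268 × 206.265 ≈ 0.553 arcsec.

0.553 arcsec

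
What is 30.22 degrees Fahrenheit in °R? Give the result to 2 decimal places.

489.89 °R

°R = °F + 459.67.
Applying the formula gives 489.89 °R.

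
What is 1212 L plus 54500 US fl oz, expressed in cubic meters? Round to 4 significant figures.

2.824 cubic meters

1212 L = 1.21200 m³ and 54500 US fl oz = 1.61176 m³.
1.21200 + 1.61176 ≈ 2.824 m³.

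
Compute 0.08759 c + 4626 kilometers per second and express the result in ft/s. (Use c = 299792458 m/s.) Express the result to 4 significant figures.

1.013e+8 feet per second

0.08759 c = 8.61510e+7 ft/s and 4626 km/s = 1.51772e+7 ft/s.
8.61510e+7 + 1.51772e+7 ≈ 1.013e+8 ft/s.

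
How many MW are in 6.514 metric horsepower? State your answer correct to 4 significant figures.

0.004791 MW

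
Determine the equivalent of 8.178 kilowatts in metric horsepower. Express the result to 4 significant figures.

1 kW = 1.35962 PS.
So 8.178 × 1.35962 ≈ 11.12 PS.

11.12 PS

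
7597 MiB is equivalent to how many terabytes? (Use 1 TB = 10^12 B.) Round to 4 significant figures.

0.007966 terabytes

1 MiB = 1.04858 × 10^-6 terabytes.
Thus 7597 × 1.04858 × 10^-6 ≈ 0.007966 TB.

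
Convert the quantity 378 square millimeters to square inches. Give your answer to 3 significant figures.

0.586 in²

1 square millimeter = 0.00155000 square inches.
So 378 × 0.00155000 ≈ 0.586 in².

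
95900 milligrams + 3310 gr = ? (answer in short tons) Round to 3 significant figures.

0.000342 short ton

95900 mg = 0.000105712 short ton and 3310 gr = 0.000236429 short ton.
0.000105712 + 0.000236429 ≈ 0.000342 short ton.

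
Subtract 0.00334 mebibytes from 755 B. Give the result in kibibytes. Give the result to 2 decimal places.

-2.68 KiB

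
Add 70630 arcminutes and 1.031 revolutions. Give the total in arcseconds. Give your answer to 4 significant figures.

5.574e+6 arcseconds

70630 arcmin = 4.23780e+6 arcsec and 1.031 rev = 1.33618e+6 arcsec.
4.23780e+6 + 1.33618e+6 ≈ 5.574e+6 arcsec.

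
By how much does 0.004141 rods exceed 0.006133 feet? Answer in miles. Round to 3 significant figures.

1.18e-5 miles

0.004141 rod = 1.29406e-5 mi and 0.006133 ft = 1.16155e-6 mi.
1.29406e-5 − 1.16155e-6 ≈ 1.18e-5 mi.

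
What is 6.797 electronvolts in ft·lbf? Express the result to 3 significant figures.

8.03e-19 foot-pounds

1 electronvolt = 1.18170e-19 ft·lbf.
Thus 6.797 × 1.18170e-19 ≈ 8.03e-19 ft·lbf.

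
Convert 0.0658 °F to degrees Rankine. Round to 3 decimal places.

459.736 °R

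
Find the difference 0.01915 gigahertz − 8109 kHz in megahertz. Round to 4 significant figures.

0.01915 GHz = 19.1500 MHz and 8109 kHz = 8.10900 MHz.
19.1500 − 8.10900 ≈ 11.04 MHz.

11.04 MHz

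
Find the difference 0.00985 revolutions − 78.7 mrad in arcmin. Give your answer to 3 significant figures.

0.00985 rev = 212.760 arcmin and 78.7 mrad = 270.551 arcmin.
212.760 − 270.551 ≈ -57.8 arcmin.

-57.8 arcmin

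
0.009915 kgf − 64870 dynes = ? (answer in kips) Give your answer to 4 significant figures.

-0.0001240 kip

0.009915 kgf = 2.18588 × 10^-5 kip and 64870 dyn = 0.000145834 kip.
2.18588 × 10^-5 − 0.000145834 ≈ -0.0001240 kip.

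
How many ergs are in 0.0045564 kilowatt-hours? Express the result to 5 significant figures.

1.6403e+11 ergs

1 kWh = 3.60000e+13 erg.
Then 0.0045564 × 3.60000e+13 ≈ 1.6403e+11 erg.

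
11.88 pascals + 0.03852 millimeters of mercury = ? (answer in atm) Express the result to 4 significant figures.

0.0001679 atm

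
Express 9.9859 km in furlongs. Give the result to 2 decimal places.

1 km = 4.97097 furlongs.
9.9859 × 4.97097 ≈ 49.64 furlong.

49.64 furlongs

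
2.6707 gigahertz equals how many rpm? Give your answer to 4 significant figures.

1.602e+11 revolutions per minute

1 GHz = 6.00000e+10 revolutions per minute.
Then 2.6707 × 6.00000e+10 ≈ 1.602e+11 rpm.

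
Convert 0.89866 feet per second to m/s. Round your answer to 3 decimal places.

1 ft/s = 0.304800 meters per second.
0.89866 × 0.304800 ≈ 0.274 m/s.

0.274 m/s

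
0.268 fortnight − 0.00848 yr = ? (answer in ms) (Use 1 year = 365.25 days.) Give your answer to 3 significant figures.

5.66 × 10^7 ms

0.268 fortnight = 3.24173 × 10^8 ms and 0.00848 yr = 2.67608 × 10^8 ms.
3.24173 × 10^8 − 2.67608 × 10^8 ≈ 5.66 × 10^7 ms.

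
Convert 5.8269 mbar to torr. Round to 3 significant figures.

1 millibar = 0.750062 torr.
5.8269 × 0.750062 ≈ 4.37 torr.

4.37 torr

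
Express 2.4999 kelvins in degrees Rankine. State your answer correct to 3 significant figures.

4.50 °R

°R = K × 9/5.
Applying the formula gives 4.50 °R.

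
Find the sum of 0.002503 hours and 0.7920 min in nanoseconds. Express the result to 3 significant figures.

0.002503 h = 9.01080e+9 ns and 0.7920 min = 4.75200e+10 ns.
9.01080e+9 + 4.75200e+10 ≈ 5.65e+10 ns.

5.65e+10 ns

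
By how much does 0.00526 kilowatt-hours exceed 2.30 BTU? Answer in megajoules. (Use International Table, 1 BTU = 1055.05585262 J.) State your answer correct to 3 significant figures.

0.00526 kWh = 0.0189360 MJ and 2.30 BTU = 0.00242663 MJ.
0.0189360 − 0.00242663 ≈ 0.0165 MJ.

0.0165 MJ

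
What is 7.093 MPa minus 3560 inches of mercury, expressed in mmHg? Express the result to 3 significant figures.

7.093 MPa = 53201.9 mmHg and 3560 inHg = 90424.0 mmHg.
53201.9 − 90424.0 ≈ -37200 mmHg.

-37200 mmHg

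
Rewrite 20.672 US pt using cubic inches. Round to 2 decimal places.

596.90 cubic inches

1 US pint = 28.8750 in³.
20.672 × 28.8750 ≈ 596.90 in³.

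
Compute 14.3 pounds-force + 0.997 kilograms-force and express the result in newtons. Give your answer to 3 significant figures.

14.3 lbf = 63.6096 N and 0.997 kgf = 9.77723 N.
63.6096 + 9.77723 ≈ 73.4 N.

73.4 N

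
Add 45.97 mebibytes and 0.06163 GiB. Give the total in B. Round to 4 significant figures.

45.97 MiB = 4.82030e+7 B and 0.06163 GiB = 6.61747e+7 B.
4.82030e+7 + 6.61747e+7 ≈ 1.144e+8 B.

1.144e+8 B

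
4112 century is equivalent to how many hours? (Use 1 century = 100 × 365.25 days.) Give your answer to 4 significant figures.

3.605e+9 h

1 century = 876600 h.
Then 4112 × 876600 ≈ 3.605e+9 h.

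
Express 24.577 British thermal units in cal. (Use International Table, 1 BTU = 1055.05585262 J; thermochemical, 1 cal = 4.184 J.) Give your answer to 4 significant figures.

1 British thermal unit = 252.164 calories.
Then 24.577 × 252.164 ≈ 6197 cal.

6197 calories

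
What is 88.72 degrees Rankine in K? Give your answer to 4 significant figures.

°R = K × 9/5.
Applying the formula gives 49.29 K.

49.29 K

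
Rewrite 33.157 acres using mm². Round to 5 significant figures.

1.3418e+11 mm²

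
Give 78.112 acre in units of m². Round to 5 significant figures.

316110 square meters

1 acre = 4046.86 m².
Thus 78.112 × 4046.86 ≈ 316110 m².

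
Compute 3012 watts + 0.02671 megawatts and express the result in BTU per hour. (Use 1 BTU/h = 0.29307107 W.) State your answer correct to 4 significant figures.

101400 BTU/h

3012 W = 10277.4 BTU/h and 0.02671 MW = 91138.3 BTU/h.
10277.4 + 91138.3 ≈ 101400 BTU/h.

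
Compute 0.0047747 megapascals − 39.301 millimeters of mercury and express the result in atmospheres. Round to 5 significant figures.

-0.0045892 atm

0.0047747 MPa = 0.0471226 atm and 39.301 mmHg = 0.0517118 atm.
0.0471226 − 0.0517118 ≈ -0.0045892 atm.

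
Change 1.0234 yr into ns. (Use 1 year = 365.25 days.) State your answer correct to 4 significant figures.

3.230 × 10^16 ns

1 yr = 3.15576 × 10^16 nanoseconds.
1.0234 × 3.15576 × 10^16 ≈ 3.230 × 10^16 ns.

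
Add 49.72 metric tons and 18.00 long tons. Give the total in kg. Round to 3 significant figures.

49.72 t = 49720.0 kg and 18.00 long ton = 18288.8 kg.
49720.0 + 18288.8 ≈ 68000 kg.

68000 kilograms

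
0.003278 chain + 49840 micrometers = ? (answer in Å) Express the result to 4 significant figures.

1.158e+9 angstroms

0.003278 chain = 6.59429e+8 Å and 49840 μm = 4.98400e+8 Å.
6.59429e+8 + 4.98400e+8 ≈ 1.158e+9 Å.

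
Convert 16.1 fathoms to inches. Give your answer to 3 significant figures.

1160 in

1 fathom = 72.0000 inches.
So 16.1 × 72.0000 ≈ 1160 in.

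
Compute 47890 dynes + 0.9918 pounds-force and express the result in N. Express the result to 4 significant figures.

47890 dyn = 0.478900 N and 0.9918 lbf = 4.41175 N.
0.478900 + 4.41175 ≈ 4.891 N.

4.891 newtons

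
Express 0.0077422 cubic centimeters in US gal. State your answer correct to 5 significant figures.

1 cubic centimeter = 0.000264172 US gal.
Thus 0.0077422 × 0.000264172 ≈ 2.0453 × 10^-6 US gal.

2.0453 × 10^-6 US gal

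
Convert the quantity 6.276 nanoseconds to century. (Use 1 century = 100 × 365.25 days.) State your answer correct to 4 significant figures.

1 ns = 3.16881 × 10^-19 century.
Then 6.276 × 3.16881 × 10^-19 ≈ 1.989 × 10^-18 century.

1.989 × 10^-18 centuries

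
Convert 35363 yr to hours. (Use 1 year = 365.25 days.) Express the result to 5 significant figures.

1 yr = 8766.00 h.
So 35363 × 8766.00 ≈ 3.0999 × 10^8 h.

3.0999 × 10^8 hours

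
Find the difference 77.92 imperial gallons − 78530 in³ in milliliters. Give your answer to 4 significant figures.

77.92 imp gal = 354231 mL and 78530 in³ = 1.28688e+6 mL.
354231 − 1.28688e+6 ≈ -932600 mL.

-932600 mL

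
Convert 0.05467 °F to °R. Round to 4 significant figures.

°R = °F + 459.67.
Applying the formula gives 459.7 °R.

459.7 °R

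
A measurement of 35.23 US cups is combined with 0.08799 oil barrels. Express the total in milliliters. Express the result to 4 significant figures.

35.23 US cup = 8335.00 mL and 0.08799 bbl = 13989.3 mL.
8335.00 + 13989.3 ≈ 22320 mL.

22320 mL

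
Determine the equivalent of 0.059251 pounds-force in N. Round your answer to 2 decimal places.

1 pound-force = 4.44822 newtons.
Then 0.059251 × 4.44822 ≈ 0.26 N.

0.26 newtons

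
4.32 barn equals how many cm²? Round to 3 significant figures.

4.32e-24 cm²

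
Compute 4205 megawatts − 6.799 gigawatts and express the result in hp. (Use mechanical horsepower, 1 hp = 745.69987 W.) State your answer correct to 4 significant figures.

-3.479e+6 hp

4205 MW = 5.63900e+6 hp and 6.799 GW = 9.11761e+6 hp.
5.63900e+6 − 9.11761e+6 ≈ -3.479e+6 hp.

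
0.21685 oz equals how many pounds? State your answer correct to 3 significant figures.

1 oz = 0.0625000 lb.
Then 0.21685 × 0.0625000 ≈ 0.0136 lb.

0.0136 pounds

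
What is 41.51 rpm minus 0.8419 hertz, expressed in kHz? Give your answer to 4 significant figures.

-0.0001501 kilohertz

41.51 rpm = 0.000691833 kHz and 0.8419 Hz = 0.000841900 kHz.
0.000691833 − 0.000841900 ≈ -0.0001501 kHz.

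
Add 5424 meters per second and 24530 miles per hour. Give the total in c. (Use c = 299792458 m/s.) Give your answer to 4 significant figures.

5424 m/s = 1.80925 × 10^-5 c and 24530 mph = 3.65783 × 10^-5 c.
1.80925 × 10^-5 + 3.65783 × 10^-5 ≈ 5.467 × 10^-5 c.

5.467 × 10^-5 c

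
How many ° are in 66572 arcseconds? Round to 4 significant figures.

18.49 °

1 arcsecond = 0.000277778 °.
Thus 66572 × 0.000277778 ≈ 18.49 °.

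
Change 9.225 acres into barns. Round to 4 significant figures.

1 acre = 4.04686e+31 barn.
Then 9.225 × 4.04686e+31 ≈ 3.733e+32 barn.

3.733e+32 barn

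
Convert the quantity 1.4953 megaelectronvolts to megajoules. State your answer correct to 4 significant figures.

2.396 × 10^-19 MJ

1 MeV = 1.60218 × 10^-19 MJ.
Thus 1.4953 × 1.60218 × 10^-19 ≈ 2.396 × 10^-19 MJ.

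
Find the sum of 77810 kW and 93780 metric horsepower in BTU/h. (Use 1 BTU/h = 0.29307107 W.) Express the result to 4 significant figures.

5.009 × 10^8 BTU/h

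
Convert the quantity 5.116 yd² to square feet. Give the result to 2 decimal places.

46.04 ft²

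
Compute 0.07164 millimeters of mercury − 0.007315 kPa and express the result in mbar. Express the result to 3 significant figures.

0.07164 mmHg = 0.0955122 mbar and 0.007315 kPa = 0.0731500 mbar.
0.0955122 − 0.0731500 ≈ 0.0224 mbar.

0.0224 mbar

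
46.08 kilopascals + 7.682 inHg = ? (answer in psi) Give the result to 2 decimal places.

46.08 kPa = 6.68334 psi and 7.682 inHg = 3.77305 psi.
6.68334 + 3.77305 ≈ 10.46 psi.

10.46 psi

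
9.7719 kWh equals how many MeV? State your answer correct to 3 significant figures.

2.20e+20 megaelectronvolts

1 kWh = 2.24694e+19 MeV.
Then 9.7719 × 2.24694e+19 ≈ 2.20e+20 MeV.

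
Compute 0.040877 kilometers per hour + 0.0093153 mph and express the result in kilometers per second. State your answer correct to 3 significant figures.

1.55 × 10^-5 kilometers per second

0.040877 km/h = 1.13547 × 10^-5 km/s and 0.0093153 mph = 4.16431 × 10^-6 km/s.
1.13547 × 10^-5 + 4.16431 × 10^-6 ≈ 1.55 × 10^-5 km/s.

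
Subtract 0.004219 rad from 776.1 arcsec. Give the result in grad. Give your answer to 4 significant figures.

-0.02905 grad

776.1 arcsec = 0.239537 grad and 0.004219 rad = 0.268590 grad.
0.239537 − 0.268590 ≈ -0.02905 grad.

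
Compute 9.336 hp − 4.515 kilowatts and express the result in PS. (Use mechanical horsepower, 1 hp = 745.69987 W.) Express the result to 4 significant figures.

9.336 hp = 9.46549 PS and 4.515 kW = 6.13869 PS.
9.46549 − 6.13869 ≈ 3.327 PS.

3.327 PS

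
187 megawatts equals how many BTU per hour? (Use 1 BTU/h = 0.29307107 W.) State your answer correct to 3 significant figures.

6.38 × 10^8 BTU per hour

1 megawatt = 3.41214 × 10^6 BTU/h.
187 × 3.41214 × 10^6 ≈ 6.38 × 10^8 BTU/h.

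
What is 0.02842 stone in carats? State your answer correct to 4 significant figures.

902.4 carats

1 st = 31751.5 ct.
0.02842 × 31751.5 ≈ 902.4 ct.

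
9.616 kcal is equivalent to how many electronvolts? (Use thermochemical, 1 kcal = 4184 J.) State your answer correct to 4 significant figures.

2.511e+23 eV

1 kilocalorie = 2.61145e+22 eV.
9.616 × 2.61145e+22 ≈ 2.511e+23 eV.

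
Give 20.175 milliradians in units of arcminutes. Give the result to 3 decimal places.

1 milliradian = 3.43775 arcminutes.
20.175 × 3.43775 ≈ 69.357 arcmin.

69.357 arcmin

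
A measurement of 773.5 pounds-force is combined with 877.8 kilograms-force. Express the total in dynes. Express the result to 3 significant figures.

1.20 × 10^9 dynes

773.5 lbf = 3.44070 × 10^8 dyn and 877.8 kgf = 8.60828 × 10^8 dyn.
3.44070 × 10^8 + 8.60828 × 10^8 ≈ 1.20 × 10^9 dyn.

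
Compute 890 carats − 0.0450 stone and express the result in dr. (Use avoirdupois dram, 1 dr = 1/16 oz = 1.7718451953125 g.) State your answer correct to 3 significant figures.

890 ct = 100.460 dr and 0.0450 st = 161.280 dr.
100.460 − 161.280 ≈ -60.8 dr.

-60.8 dr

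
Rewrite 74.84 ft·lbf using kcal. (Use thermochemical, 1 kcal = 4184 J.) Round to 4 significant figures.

0.02425 kcal

1 ft·lbf = 0.000324048 kcal.
74.84 × 0.000324048 ≈ 0.02425 kcal.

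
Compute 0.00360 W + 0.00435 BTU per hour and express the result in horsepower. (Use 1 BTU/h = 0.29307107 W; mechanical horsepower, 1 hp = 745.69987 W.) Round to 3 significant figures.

6.54e-6 horsepower

0.00360 W = 4.82768e-6 hp and 0.00435 BTU/h = 1.70961e-6 hp.
4.82768e-6 + 1.70961e-6 ≈ 6.54e-6 hp.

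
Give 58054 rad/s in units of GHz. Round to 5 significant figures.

1 radian per second = 1.59155e-10 gigahertz.
Thus 58054 × 1.59155e-10 ≈ 9.2396e-6 GHz.

9.2396e-6 gigahertz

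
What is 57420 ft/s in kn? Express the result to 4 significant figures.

1 ft/s = 0.592484 kn.
57420 × 0.592484 ≈ 34020 kn.

34020 knots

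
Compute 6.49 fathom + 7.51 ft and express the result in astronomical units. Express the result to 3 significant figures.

6.49 fathom = 7.93388e-11 au and 7.51 ft = 1.53013e-11 au.
7.93388e-11 + 1.53013e-11 ≈ 9.46e-11 au.

9.46e-11 au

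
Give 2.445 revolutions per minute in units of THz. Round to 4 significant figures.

4.075 × 10^-14 THz

1 rpm = 1.66667 × 10^-14 THz.
2.445 × 1.66667 × 10^-14 ≈ 4.075 × 10^-14 THz.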